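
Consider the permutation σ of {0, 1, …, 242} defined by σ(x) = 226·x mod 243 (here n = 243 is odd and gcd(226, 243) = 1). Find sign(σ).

+1

Start at x=19: 19 → 163 → 145 → 208 → 109 → 91 → 154 → … (one orbit).
π_226 has 27 disjoint cycles with lengths [27, 27, 27, 27, 27, 27, 9, 9, 9, 9, 9, 9, 3, 3, 3, 3, 3, 3, 1, 1, 1, 1, 1, 1, 1, 1, 1] on {0,…,242}.
n − c = 243 − 27 = 216; sign = (−1)^216 = +1.
(226|243)_J = +1 (Zolotarev's lemma cross-check).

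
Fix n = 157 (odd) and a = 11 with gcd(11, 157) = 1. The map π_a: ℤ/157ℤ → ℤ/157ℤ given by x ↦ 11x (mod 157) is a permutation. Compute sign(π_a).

+1

Start at x=89: 89 → 37 → 93 → 81 → 106 → 67 → 109 → … (one orbit).
Cycle type of π: 39×4 + 1; total 5 cycles.
157 − 5 = 152 transpositions; sign(π) = (−1)^152 = +1.
Via Zolotarev, sign(π_{11}) = (11|157) = +1.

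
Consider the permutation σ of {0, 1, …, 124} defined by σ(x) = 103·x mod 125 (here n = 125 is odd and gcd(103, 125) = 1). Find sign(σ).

Trace 43: π^k(43) = [43, 54, 62, 11, 8, 74, 122] for k=0..6.
Cycle type of π: 100 + 20 + 4 + 1; total 4 cycles.
n − c = 125 − 4 = 121; sign = (−1)^121 = -1.

-1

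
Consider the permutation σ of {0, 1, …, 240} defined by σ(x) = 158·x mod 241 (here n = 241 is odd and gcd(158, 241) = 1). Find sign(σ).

Orbit of 98 under x↦158x: [98, 60, 81, 25, 94, 151, 240]… (length divides ord_241(158)).
Cycle lengths of π_158 on ℤ/241ℤ: [60, 60, 60, 60, 1]; 5 cycles in total.
sign(π) = (−1)^{n − #cycles} = (−1)^{241−5} = (−1)^236 = +1.
The Jacobi symbol (158|241) = +1 (Zolotarev) agrees.

+1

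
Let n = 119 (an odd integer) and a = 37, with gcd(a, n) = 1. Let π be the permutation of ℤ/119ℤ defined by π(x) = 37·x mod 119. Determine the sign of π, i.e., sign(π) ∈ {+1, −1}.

-1

Trace 15: π^k(15) = [15, 79, 67, 99, 93, 109, 106] for k=0..6.
Cycle type of π: 48×2 + 16 + 3×2 + 1; total 6 cycles.
6 cycles on 119: each ℓ→(−1)^(ℓ−1), product (−1)^113 = -1.
Zolotarev: (37|119) = -1, matching the cycle-count sign.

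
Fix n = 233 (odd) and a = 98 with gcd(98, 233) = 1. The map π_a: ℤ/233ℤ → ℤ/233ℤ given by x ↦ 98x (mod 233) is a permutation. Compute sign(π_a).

Trace 195: π^k(195) = [195, 4, 159, 204, 187, 152, 217] for k=0..6.
π_98 has 5 disjoint cycles with lengths [58, 58, 58, 58, 1] on {0,…,232}.
sign(π) = (−1)^{n − #cycles} = (−1)^{233−5} = (−1)^228 = +1.
Via Zolotarev, sign(π_{98}) = (98|233) = +1.

+1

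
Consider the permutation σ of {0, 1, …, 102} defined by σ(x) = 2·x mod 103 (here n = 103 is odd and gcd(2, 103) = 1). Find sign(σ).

+1

Start at x=13: 13 → 26 → 52 → 1 → 2 → 4 → 8 → … (one orbit).
Cycle lengths of π_2 on ℤ/103ℤ: [51, 51, 1]; 3 cycles in total.
sign(π) = (−1)^{n − #cycles} = (−1)^{103−3} = (−1)^100 = +1.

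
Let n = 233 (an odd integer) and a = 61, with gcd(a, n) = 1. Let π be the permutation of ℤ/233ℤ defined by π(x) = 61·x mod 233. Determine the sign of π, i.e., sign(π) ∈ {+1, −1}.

Trace 121: π^k(121) = [121, 158, 85, 59, 104, 53, 204] for k=0..6.
Cycle type of π: 232 + 1; total 2 cycles.
233 − 2 = 231 transpositions; sign(π) = (−1)^231 = -1.

-1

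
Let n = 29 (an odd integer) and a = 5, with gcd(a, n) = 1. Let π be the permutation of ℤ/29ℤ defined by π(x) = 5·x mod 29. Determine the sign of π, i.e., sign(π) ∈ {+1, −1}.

+1

Trace 13: π^k(13) = [13, 7, 6, 1, 5, 25, 9] for k=0..6.
π_5 has 3 disjoint cycles with lengths [14, 14, 1] on {0,…,28}.
3 cycles on 29: each ℓ→(−1)^(ℓ−1), product (−1)^26 = +1.
Zolotarev: (5|29) = +1, matching the cycle-count sign.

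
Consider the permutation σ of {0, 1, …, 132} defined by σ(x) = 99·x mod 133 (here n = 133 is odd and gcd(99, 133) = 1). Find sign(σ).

+1

Start at x=85: 85 → 36 → 106 → 120 → 43 → 1 → 99 → … (one orbit).
The orbit structure of x ↦ 99x mod 133: 21 orbits of sizes [9, 9, 9, 9, 9, 9, 9, 9, 9, 9, 9, 9, 9, 9, 1, 1, 1, 1, 1, 1, 1].
Σ(ℓ_i−1) = 133−21 = 112; sign = (−1)^112 = +1.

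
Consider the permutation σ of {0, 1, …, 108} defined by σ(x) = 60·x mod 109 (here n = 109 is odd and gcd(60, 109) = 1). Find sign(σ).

Start at x=22: 22 → 12 → 66 → 36 → 89 → 108 → 49 → … (one orbit).
3 cycles of lengths [54, 54, 1].
109 − 3 = 106 transpositions; sign(π) = (−1)^106 = +1.
(60|109)_J = +1 (Zolotarev's lemma cross-check).

+1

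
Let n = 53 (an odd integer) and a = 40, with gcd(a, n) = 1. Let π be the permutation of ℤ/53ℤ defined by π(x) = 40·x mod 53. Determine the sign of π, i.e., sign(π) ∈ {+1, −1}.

Start at x=25: 25 → 46 → 38 → 36 → 9 → 42 → 37 → … (one orbit).
Cycle lengths of π_40 on ℤ/53ℤ: [26, 26, 1]; 3 cycles in total.
With 3 cycles on 53 points, sign = (−1)^{53−3} = +1.

+1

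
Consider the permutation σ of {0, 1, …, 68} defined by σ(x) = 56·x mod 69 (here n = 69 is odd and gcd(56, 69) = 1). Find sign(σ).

+1

Orbit of 56 under x↦56x: [56, 31, 11, 64, 65, 52, 14]… (length divides ord_69(56)).
Cycle type of π: 22×3 + 2 + 1; total 5 cycles.
n − c = 69 − 5 = 64; sign = (−1)^64 = +1.
Via Zolotarev, sign(π_{56}) = (56|69) = +1.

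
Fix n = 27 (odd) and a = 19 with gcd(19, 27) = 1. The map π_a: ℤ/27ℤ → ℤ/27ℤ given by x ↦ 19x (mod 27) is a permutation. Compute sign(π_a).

+1

Start at x=10: 10 → 1 → 19 → 10 (one orbit).
π_19 has 15 disjoint cycles with lengths [3, 3, 3, 3, 3, 3, 1, 1, 1, 1, 1, 1, 1, 1, 1] on {0,…,26}.
15 cycles on 27: each ℓ→(−1)^(ℓ−1), product (−1)^12 = +1.
(19|27)_J = +1 (Zolotarev's lemma cross-check).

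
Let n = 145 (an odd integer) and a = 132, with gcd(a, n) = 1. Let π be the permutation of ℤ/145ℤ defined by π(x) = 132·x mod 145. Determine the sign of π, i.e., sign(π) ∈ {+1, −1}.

-1

Orbit of 117 under x↦132x: [117, 74, 53, 36, 112, 139, 78]… (length divides ord_145(132)).
The orbit structure of x ↦ 132x mod 145: 10 orbits of sizes [28, 28, 28, 28, 7, 7, 7, 7, 4, 1].
145 − 10 = 135 transpositions; sign(π) = (−1)^135 = -1.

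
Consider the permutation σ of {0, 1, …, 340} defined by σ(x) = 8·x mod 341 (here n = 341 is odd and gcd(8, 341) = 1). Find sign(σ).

Trace 32: π^k(32) = [32, 256, 2, 16, 128, 1, 8] for k=0..6.
Cycle lengths of π_8 on ℤ/341ℤ: [10, 10, 10, 10, 10, 10, 10, 10, 10, 10, 10, 10, 10, 10, 10, 10, 10, 10, 10, 10, 10, 10, 10, 10, 10, 10, 10, 10, 10, 10, 10, 5, 5, 5, 5, 5, 5, 1]; 38 cycles in total.
38 cycles on 341: each ℓ→(−1)^(ℓ−1), product (−1)^303 = -1.
The Jacobi symbol (8|341) = -1 (Zolotarev) agrees.

-1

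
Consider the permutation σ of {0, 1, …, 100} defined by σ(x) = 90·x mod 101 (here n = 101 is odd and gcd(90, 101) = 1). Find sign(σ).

-1

Orbit of 31 under x↦90x: [31, 63, 14, 48, 78, 51, 45]… (length divides ord_101(90)).
π_90 has 2 disjoint cycles with lengths [100, 1] on {0,…,100}.
101 − 2 = 99 transpositions; sign(π) = (−1)^99 = -1.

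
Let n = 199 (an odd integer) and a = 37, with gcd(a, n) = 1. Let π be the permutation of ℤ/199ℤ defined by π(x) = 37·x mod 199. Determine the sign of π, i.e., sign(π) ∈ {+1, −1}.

Start at x=1: 1 → 37 → 175 → 107 → 178 → 19 → 106 → … (one orbit).
Decompose π into cycles: lengths [18, 18, 18, 18, 18, 18, 18, 18, 18, 18, 18, 1] (12 cycles, including the fixed point 0).
12 cycles on 199: each ℓ→(−1)^(ℓ−1), product (−1)^187 = -1.
Via Zolotarev, sign(π_{37}) = (37|199) = -1.

-1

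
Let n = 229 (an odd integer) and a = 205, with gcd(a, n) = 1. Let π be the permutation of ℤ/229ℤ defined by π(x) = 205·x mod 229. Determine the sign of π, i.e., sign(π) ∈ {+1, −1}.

Orbit of 42 under x↦205x: [42, 137, 147, 136, 171, 18, 26]… (length divides ord_229(205)).
Cycle lengths of π_205 on ℤ/229ℤ: [228, 1]; 2 cycles in total.
Σ(ℓ_i−1) = 229−2 = 227; sign = (−1)^227 = -1.
Via Zolotarev, sign(π_{205}) = (205|229) = -1.

-1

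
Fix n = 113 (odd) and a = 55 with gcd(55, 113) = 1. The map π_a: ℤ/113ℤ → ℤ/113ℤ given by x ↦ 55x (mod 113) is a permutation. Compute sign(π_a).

-1

Start at x=108: 108 → 64 → 17 → 31 → 10 → 98 → 79 → … (one orbit).
Cycle type of π: 112 + 1; total 2 cycles.
With 2 cycles on 113 points, sign = (−1)^{113−2} = -1.
Zolotarev: (55|113) = -1, matching the cycle-count sign.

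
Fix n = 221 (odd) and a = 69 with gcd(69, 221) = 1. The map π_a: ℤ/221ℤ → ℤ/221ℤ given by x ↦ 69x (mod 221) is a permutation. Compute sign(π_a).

Start at x=69: 69 → 120 → 103 → 35 → 205 → 1 → 69 (one orbit).
Cycle type of π: 6×34 + 1×17; total 51 cycles.
n − c = 221 − 51 = 170; sign = (−1)^170 = +1.
The Jacobi symbol (69|221) = +1 (Zolotarev) agrees.

+1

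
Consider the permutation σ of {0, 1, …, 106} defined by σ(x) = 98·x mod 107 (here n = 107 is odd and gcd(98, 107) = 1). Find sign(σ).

-1

Trace 63: π^k(63) = [63, 75, 74, 83, 2, 89, 55] for k=0..6.
Cycle type of π: 106 + 1; total 2 cycles.
2 cycles on 107: each ℓ→(−1)^(ℓ−1), product (−1)^105 = -1.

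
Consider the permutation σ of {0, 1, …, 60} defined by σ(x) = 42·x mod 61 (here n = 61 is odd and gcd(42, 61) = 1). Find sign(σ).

Trace 9: π^k(9) = [9, 12, 16, 1, 42, 56, 34] for k=0..6.
The orbit structure of x ↦ 42x mod 61: 5 orbits of sizes [15, 15, 15, 15, 1].
5 cycles on 61: each ℓ→(−1)^(ℓ−1), product (−1)^56 = +1.
Via Zolotarev, sign(π_{42}) = (42|61) = +1.

+1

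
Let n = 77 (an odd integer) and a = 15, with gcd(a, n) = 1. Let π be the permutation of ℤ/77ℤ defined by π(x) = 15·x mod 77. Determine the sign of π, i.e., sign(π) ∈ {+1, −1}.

+1

Orbit of 1 under x↦15x: [1, 15, 71, 64, 36]… (length divides ord_77(15)).
π_15 has 21 disjoint cycles with lengths [5, 5, 5, 5, 5, 5, 5, 5, 5, 5, 5, 5, 5, 5, 1, 1, 1, 1, 1, 1, 1] on {0,…,76}.
77 − 21 = 56 transpositions; sign(π) = (−1)^56 = +1.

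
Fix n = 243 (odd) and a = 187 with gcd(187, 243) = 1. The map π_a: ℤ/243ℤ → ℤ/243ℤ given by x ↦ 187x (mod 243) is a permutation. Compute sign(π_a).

+1

Orbit of 202 under x↦187x: [202, 109, 214, 166, 181, 70, 211]… (length divides ord_243(187)).
11 cycles of lengths [81, 81, 27, 27, 9, 9, 3, 3, 1, 1, 1].
11 cycles on 243: each ℓ→(−1)^(ℓ−1), product (−1)^232 = +1.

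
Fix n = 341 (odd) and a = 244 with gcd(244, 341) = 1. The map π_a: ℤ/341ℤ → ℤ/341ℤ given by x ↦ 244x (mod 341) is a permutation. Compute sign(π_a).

+1

Start at x=225: 225 → 340 → 97 → 139 → 157 → 116 → 1 → … (one orbit).
Decompose π into cycles: lengths [10, 10, 10, 10, 10, 10, 10, 10, 10, 10, 10, 10, 10, 10, 10, 10, 10, 10, 10, 10, 10, 10, 10, 10, 10, 10, 10, 10, 10, 10, 10, 10, 10, 10, 1] (35 cycles, including the fixed point 0).
341 − 35 = 306 transpositions; sign(π) = (−1)^306 = +1.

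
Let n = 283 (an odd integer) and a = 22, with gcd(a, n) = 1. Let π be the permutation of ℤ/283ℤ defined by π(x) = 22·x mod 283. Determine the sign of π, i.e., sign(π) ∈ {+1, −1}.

Trace 40: π^k(40) = [40, 31, 116, 5, 110, 156, 36] for k=0..6.
Decompose π into cycles: lengths [282, 1] (2 cycles, including the fixed point 0).
Σ(ℓ_i−1) = 283−2 = 281; sign = (−1)^281 = -1.
Check: (22/283) = -1 by Zolotarev.

-1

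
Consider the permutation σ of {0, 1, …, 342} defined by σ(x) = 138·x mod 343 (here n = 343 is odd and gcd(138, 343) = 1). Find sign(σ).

Trace 50: π^k(50) = [50, 40, 32, 300, 240, 192, 85] for k=0..6.
Decompose π into cycles: lengths [294, 42, 6, 1] (4 cycles, including the fixed point 0).
With 4 cycles on 343 points, sign = (−1)^{343−4} = -1.
Via Zolotarev, sign(π_{138}) = (138|343) = -1.

-1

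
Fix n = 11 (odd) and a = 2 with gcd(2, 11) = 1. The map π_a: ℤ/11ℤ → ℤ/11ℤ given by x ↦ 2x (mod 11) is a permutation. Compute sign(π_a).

-1

Orbit of 3 under x↦2x: [3, 6, 1, 2, 4, 8, 5]… (length divides ord_11(2)).
Decompose π into cycles: lengths [10, 1] (2 cycles, including the fixed point 0).
n − c = 11 − 2 = 9; sign = (−1)^9 = -1.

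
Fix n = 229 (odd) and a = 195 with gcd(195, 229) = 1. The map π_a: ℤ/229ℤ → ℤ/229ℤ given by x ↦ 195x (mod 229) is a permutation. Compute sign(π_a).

-1

Orbit of 165 under x↦195x: [165, 115, 212, 120, 42, 175, 4]… (length divides ord_229(195)).
Decompose π into cycles: lengths [76, 76, 76, 1] (4 cycles, including the fixed point 0).
n − c = 229 − 4 = 225; sign = (−1)^225 = -1.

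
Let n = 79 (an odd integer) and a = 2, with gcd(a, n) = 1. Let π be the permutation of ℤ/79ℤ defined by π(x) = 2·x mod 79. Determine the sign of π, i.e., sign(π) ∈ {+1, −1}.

+1

Start at x=49: 49 → 19 → 38 → 76 → 73 → 67 → 55 → … (one orbit).
Decompose π into cycles: lengths [39, 39, 1] (3 cycles, including the fixed point 0).
3 cycles on 79: each ℓ→(−1)^(ℓ−1), product (−1)^76 = +1.
Zolotarev: (2|79) = +1, matching the cycle-count sign.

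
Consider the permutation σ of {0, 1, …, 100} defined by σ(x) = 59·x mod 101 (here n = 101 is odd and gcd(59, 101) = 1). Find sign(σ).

Start at x=37: 37 → 62 → 22 → 86 → 24 → 2 → 17 → … (one orbit).
Cycle lengths of π_59 on ℤ/101ℤ: [100, 1]; 2 cycles in total.
sign(π) = (−1)^{n − #cycles} = (−1)^{101−2} = (−1)^99 = -1.
(59|101)_J = -1 (Zolotarev's lemma cross-check).

-1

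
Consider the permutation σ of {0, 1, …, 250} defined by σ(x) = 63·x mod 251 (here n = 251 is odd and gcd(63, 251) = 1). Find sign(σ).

Trace 4: π^k(4) = [4, 1, 63, 204, 51, 201, 113] for k=0..6.
π_63 has 11 disjoint cycles with lengths [25, 25, 25, 25, 25, 25, 25, 25, 25, 25, 1] on {0,…,250}.
sign(π) = (−1)^{n − #cycles} = (−1)^{251−11} = (−1)^240 = +1.
Via Zolotarev, sign(π_{63}) = (63|251) = +1.

+1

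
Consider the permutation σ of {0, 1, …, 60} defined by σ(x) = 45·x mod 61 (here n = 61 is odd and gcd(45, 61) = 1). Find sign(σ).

Start at x=19: 19 → 1 → 45 → 12 → 52 → 22 → 14 → … (one orbit).
Cycle type of π: 30×2 + 1; total 3 cycles.
61 − 3 = 58 transpositions; sign(π) = (−1)^58 = +1.

+1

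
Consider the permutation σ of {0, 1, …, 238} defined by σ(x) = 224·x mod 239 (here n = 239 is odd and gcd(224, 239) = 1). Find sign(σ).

Orbit of 139 under x↦224x: [139, 66, 205, 32, 237, 30, 28]… (length divides ord_239(224)).
2 cycles of lengths [238, 1].
With 2 cycles on 239 points, sign = (−1)^{239−2} = -1.
Zolotarev: (224|239) = -1, matching the cycle-count sign.

-1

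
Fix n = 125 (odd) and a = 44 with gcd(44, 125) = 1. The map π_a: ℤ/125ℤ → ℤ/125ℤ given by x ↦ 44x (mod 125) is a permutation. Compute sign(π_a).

+1

Orbit of 36 under x↦44x: [36, 84, 71, 124, 81, 64, 66]… (length divides ord_125(44)).
Cycle type of π: 50×2 + 10×2 + 2×2 + 1; total 7 cycles.
7 cycles on 125: each ℓ→(−1)^(ℓ−1), product (−1)^118 = +1.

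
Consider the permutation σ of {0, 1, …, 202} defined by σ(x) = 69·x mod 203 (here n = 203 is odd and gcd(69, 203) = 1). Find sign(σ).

+1

Orbit of 57 under x↦69x: [57, 76, 169, 90, 120, 160, 78]… (length divides ord_203(69)).
Cycle type of π: 28×7 + 2×3 + 1; total 11 cycles.
n − c = 203 − 11 = 192; sign = (−1)^192 = +1.
The Jacobi symbol (69|203) = +1 (Zolotarev) agrees.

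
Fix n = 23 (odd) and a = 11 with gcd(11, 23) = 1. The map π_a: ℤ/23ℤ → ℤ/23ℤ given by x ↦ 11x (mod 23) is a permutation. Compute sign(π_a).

-1

Trace 11: π^k(11) = [11, 6, 20, 13, 5, 9, 7] for k=0..6.
The orbit structure of x ↦ 11x mod 23: 2 orbits of sizes [22, 1].
2 cycles on 23: each ℓ→(−1)^(ℓ−1), product (−1)^21 = -1.
(11|23)_J = -1 (Zolotarev's lemma cross-check).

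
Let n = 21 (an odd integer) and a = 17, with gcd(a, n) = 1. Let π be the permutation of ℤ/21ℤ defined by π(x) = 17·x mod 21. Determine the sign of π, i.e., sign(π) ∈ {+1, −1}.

Orbit of 16 under x↦17x: [16, 20, 4, 5, 1, 17]… (length divides ord_21(17)).
Decompose π into cycles: lengths [6, 6, 6, 2, 1] (5 cycles, including the fixed point 0).
Σ(ℓ_i−1) = 21−5 = 16; sign = (−1)^16 = +1.
Check: (17/21) = +1 by Zolotarev.

+1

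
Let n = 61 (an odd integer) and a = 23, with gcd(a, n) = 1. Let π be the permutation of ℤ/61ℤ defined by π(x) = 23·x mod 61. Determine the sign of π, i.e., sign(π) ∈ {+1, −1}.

Start at x=27: 27 → 11 → 9 → 24 → 3 → 8 → 1 → … (one orbit).
Decompose π into cycles: lengths [20, 20, 20, 1] (4 cycles, including the fixed point 0).
n − c = 61 − 4 = 57; sign = (−1)^57 = -1.

-1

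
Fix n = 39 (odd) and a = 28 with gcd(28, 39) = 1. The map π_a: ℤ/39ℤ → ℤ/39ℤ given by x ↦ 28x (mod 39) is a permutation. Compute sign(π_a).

Trace 16: π^k(16) = [16, 19, 25, 37, 22, 31, 10] for k=0..6.
Cycle lengths of π_28 on ℤ/39ℤ: [12, 12, 12, 1, 1, 1]; 6 cycles in total.
With 6 cycles on 39 points, sign = (−1)^{39−6} = -1.

-1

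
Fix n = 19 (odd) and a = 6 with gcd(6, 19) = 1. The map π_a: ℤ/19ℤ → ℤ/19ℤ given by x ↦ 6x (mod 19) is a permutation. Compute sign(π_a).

+1

Trace 6: π^k(6) = [6, 17, 7, 4, 5, 11, 9] for k=0..6.
π_6 has 3 disjoint cycles with lengths [9, 9, 1] on {0,…,18}.
19 − 3 = 16 transpositions; sign(π) = (−1)^16 = +1.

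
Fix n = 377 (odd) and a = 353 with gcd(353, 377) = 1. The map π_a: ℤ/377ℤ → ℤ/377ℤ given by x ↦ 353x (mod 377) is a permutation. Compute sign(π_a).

-1

Orbit of 326 under x↦353x: [326, 93, 30, 34, 315, 357, 103]… (length divides ord_377(353)).
Decompose π into cycles: lengths [84, 84, 84, 84, 14, 14, 12, 1] (8 cycles, including the fixed point 0).
With 8 cycles on 377 points, sign = (−1)^{377−8} = -1.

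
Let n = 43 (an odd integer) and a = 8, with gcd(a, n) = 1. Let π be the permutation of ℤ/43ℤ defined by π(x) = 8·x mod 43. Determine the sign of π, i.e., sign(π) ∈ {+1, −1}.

Trace 2: π^k(2) = [2, 16, 42, 35, 22, 4, 32] for k=0..6.
The orbit structure of x ↦ 8x mod 43: 4 orbits of sizes [14, 14, 14, 1].
n − c = 43 − 4 = 39; sign = (−1)^39 = -1.
Zolotarev: (8|43) = -1, matching the cycle-count sign.

-1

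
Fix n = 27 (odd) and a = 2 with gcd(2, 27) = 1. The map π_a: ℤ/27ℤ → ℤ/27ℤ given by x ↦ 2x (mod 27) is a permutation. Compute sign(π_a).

Start at x=8: 8 → 16 → 5 → 10 → 20 → 13 → 26 → … (one orbit).
4 cycles of lengths [18, 6, 2, 1].
Σ(ℓ_i−1) = 27−4 = 23; sign = (−1)^23 = -1.
The Jacobi symbol (2|27) = -1 (Zolotarev) agrees.

-1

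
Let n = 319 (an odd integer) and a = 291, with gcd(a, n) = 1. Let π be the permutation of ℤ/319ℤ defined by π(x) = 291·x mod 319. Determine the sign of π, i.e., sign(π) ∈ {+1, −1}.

+1

Orbit of 59 under x↦291x: [59, 262, 1, 291, 146]… (length divides ord_319(291)).
π_291 has 87 disjoint cycles with lengths [5, 5, 5, 5, 5, 5, 5, 5, 5, 5, 5, 5, 5, 5, 5, 5, 5, 5, 5, 5, 5, 5, 5, 5, 5, 5, 5, 5, 5, 5, 5, 5, 5, 5, 5, 5, 5, 5, 5, 5, 5, 5, 5, 5, 5, 5, 5, 5, 5, 5, 5, 5, 5, 5, 5, 5, 5, 5, 1, 1, 1, 1, 1, 1, 1, 1, 1, 1, 1, 1, 1, 1, 1, 1, 1, 1, 1, 1, 1, 1, 1, 1, 1, 1, 1, 1, 1] on {0,…,318}.
Σ(ℓ_i−1) = 319−87 = 232; sign = (−1)^232 = +1.
Check: (291/319) = +1 by Zolotarev.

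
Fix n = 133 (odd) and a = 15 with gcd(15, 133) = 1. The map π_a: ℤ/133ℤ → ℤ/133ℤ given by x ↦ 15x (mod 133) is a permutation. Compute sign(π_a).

Start at x=127: 127 → 43 → 113 → 99 → 22 → 64 → 29 → … (one orbit).
Cycle lengths of π_15 on ℤ/133ℤ: [18, 18, 18, 18, 18, 18, 18, 1, 1, 1, 1, 1, 1, 1]; 14 cycles in total.
n − c = 133 − 14 = 119; sign = (−1)^119 = -1.
(15|133)_J = -1 (Zolotarev's lemma cross-check).

-1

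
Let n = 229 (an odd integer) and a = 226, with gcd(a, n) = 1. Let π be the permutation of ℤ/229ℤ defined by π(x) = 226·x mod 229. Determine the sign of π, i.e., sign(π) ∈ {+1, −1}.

+1

Start at x=33: 33 → 130 → 68 → 25 → 154 → 225 → 12 → … (one orbit).
Cycle lengths of π_226 on ℤ/229ℤ: [114, 114, 1]; 3 cycles in total.
sign(π) = (−1)^{n − #cycles} = (−1)^{229−3} = (−1)^226 = +1.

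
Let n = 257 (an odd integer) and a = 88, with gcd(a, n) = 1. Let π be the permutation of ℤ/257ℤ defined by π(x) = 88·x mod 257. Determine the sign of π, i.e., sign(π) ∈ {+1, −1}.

Trace 117: π^k(117) = [117, 16, 123, 30, 70, 249, 67] for k=0..6.
π_88 has 5 disjoint cycles with lengths [64, 64, 64, 64, 1] on {0,…,256}.
With 5 cycles on 257 points, sign = (−1)^{257−5} = +1.

+1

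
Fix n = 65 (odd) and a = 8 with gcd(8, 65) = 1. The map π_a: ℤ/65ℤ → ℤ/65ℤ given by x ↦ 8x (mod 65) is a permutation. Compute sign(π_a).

Trace 64: π^k(64) = [64, 57, 1, 8] for k=0..3.
Decompose π into cycles: lengths [4, 4, 4, 4, 4, 4, 4, 4, 4, 4, 4, 4, 4, 4, 4, 4, 1] (17 cycles, including the fixed point 0).
sign(π) = (−1)^{n − #cycles} = (−1)^{65−17} = (−1)^48 = +1.
The Jacobi symbol (8|65) = +1 (Zolotarev) agrees.

+1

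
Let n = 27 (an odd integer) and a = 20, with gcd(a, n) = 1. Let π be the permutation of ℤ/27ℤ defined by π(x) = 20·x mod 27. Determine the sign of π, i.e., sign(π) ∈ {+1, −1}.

-1

Start at x=13: 13 → 17 → 16 → 23 → 1 → 20 → 22 → … (one orbit).
Decompose π into cycles: lengths [18, 6, 2, 1] (4 cycles, including the fixed point 0).
27 − 4 = 23 transpositions; sign(π) = (−1)^23 = -1.
The Jacobi symbol (20|27) = -1 (Zolotarev) agrees.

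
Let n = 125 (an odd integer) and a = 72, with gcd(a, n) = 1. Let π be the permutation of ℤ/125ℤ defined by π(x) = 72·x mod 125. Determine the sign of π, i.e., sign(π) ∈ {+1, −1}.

-1

Trace 108: π^k(108) = [108, 26, 122, 34, 73, 6, 57] for k=0..6.
π_72 has 4 disjoint cycles with lengths [100, 20, 4, 1] on {0,…,124}.
n − c = 125 − 4 = 121; sign = (−1)^121 = -1.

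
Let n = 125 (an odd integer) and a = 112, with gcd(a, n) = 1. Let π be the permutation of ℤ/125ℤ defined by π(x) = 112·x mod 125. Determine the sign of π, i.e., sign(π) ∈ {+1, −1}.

Orbit of 12 under x↦112x: [12, 94, 28, 11, 107, 109, 83]… (length divides ord_125(112)).
4 cycles of lengths [100, 20, 4, 1].
sign(π) = (−1)^{n − #cycles} = (−1)^{125−4} = (−1)^121 = -1.

-1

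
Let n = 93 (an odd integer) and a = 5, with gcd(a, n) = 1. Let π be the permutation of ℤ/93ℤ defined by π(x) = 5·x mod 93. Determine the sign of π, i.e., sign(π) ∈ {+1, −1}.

-1

Trace 25: π^k(25) = [25, 32, 67, 56, 1, 5] for k=0..5.
π_5 has 22 disjoint cycles with lengths [6, 6, 6, 6, 6, 6, 6, 6, 6, 6, 3, 3, 3, 3, 3, 3, 3, 3, 3, 3, 2, 1] on {0,…,92}.
With 22 cycles on 93 points, sign = (−1)^{93−22} = -1.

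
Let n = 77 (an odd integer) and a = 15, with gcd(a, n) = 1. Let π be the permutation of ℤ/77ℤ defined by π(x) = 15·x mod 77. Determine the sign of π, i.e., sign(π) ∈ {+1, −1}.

+1

Start at x=64: 64 → 36 → 1 → 15 → 71 → 64 (one orbit).
Cycle lengths of π_15 on ℤ/77ℤ: [5, 5, 5, 5, 5, 5, 5, 5, 5, 5, 5, 5, 5, 5, 1, 1, 1, 1, 1, 1, 1]; 21 cycles in total.
sign(π) = (−1)^{n − #cycles} = (−1)^{77−21} = (−1)^56 = +1.
Via Zolotarev, sign(π_{15}) = (15|77) = +1.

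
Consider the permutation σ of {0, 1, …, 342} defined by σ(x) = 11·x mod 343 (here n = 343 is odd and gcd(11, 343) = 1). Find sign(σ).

+1

Start at x=242: 242 → 261 → 127 → 25 → 275 → 281 → 4 → … (one orbit).
7 cycles of lengths [147, 147, 21, 21, 3, 3, 1].
7 cycles on 343: each ℓ→(−1)^(ℓ−1), product (−1)^336 = +1.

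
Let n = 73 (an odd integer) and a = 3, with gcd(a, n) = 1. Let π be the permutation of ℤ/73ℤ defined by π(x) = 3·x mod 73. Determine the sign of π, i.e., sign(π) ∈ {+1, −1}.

Trace 70: π^k(70) = [70, 64, 46, 65, 49, 1, 3] for k=0..6.
Cycle lengths of π_3 on ℤ/73ℤ: [12, 12, 12, 12, 12, 12, 1]; 7 cycles in total.
7 cycles on 73: each ℓ→(−1)^(ℓ−1), product (−1)^66 = +1.
(3|73)_J = +1 (Zolotarev's lemma cross-check).

+1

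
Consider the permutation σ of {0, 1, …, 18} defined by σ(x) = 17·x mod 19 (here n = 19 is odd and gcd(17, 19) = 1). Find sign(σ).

+1

Trace 17: π^k(17) = [17, 4, 11, 16, 6, 7, 5] for k=0..6.
The orbit structure of x ↦ 17x mod 19: 3 orbits of sizes [9, 9, 1].
sign(π) = (−1)^{n − #cycles} = (−1)^{19−3} = (−1)^16 = +1.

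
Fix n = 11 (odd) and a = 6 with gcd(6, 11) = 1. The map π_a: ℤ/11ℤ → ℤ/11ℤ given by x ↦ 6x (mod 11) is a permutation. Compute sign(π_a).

-1

Orbit of 4 under x↦6x: [4, 2, 1, 6, 3, 7, 9]… (length divides ord_11(6)).
Cycle type of π: 10 + 1; total 2 cycles.
Σ(ℓ_i−1) = 11−2 = 9; sign = (−1)^9 = -1.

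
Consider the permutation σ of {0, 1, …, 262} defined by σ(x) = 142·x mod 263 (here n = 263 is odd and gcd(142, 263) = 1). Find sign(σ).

-1

Orbit of 96 under x↦142x: [96, 219, 64, 146, 218, 185, 233]… (length divides ord_263(142)).
2 cycles of lengths [262, 1].
sign(π) = (−1)^{n − #cycles} = (−1)^{263−2} = (−1)^261 = -1.
(142|263)_J = -1 (Zolotarev's lemma cross-check).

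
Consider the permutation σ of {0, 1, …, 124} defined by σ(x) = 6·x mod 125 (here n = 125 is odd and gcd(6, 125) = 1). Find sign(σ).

Orbit of 46 under x↦6x: [46, 26, 31, 61, 116, 71, 51]… (length divides ord_125(6)).
Cycle lengths of π_6 on ℤ/125ℤ: [25, 25, 25, 25, 5, 5, 5, 5, 1, 1, 1, 1, 1]; 13 cycles in total.
With 13 cycles on 125 points, sign = (−1)^{125−13} = +1.
Via Zolotarev, sign(π_{6}) = (6|125) = +1.

+1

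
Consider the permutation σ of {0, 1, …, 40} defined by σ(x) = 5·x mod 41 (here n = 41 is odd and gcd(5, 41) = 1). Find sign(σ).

+1

Orbit of 20 under x↦5x: [20, 18, 8, 40, 36, 16, 39]… (length divides ord_41(5)).
Decompose π into cycles: lengths [20, 20, 1] (3 cycles, including the fixed point 0).
41 − 3 = 38 transpositions; sign(π) = (−1)^38 = +1.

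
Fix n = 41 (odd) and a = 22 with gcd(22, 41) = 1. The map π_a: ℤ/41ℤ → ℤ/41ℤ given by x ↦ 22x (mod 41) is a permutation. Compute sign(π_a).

-1

Start at x=24: 24 → 36 → 13 → 40 → 19 → 8 → 12 → … (one orbit).
The orbit structure of x ↦ 22x mod 41: 2 orbits of sizes [40, 1].
2 cycles on 41: each ℓ→(−1)^(ℓ−1), product (−1)^39 = -1.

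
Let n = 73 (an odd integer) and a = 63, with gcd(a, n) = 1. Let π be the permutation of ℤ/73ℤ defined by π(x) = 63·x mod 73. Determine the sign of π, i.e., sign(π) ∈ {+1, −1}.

-1

Start at x=1: 1 → 63 → 27 → 22 → 72 → 10 → 46 → … (one orbit).
10 cycles of lengths [8, 8, 8, 8, 8, 8, 8, 8, 8, 1].
73 − 10 = 63 transpositions; sign(π) = (−1)^63 = -1.
Zolotarev: (63|73) = -1, matching the cycle-count sign.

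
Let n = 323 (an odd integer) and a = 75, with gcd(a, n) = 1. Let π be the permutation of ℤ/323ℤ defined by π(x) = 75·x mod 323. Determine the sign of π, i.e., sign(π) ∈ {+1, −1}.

+1

Start at x=1: 1 → 75 → 134 → 37 → 191 → 113 → 77 → … (one orbit).
π_75 has 29 disjoint cycles with lengths [16, 16, 16, 16, 16, 16, 16, 16, 16, 16, 16, 16, 16, 16, 16, 16, 16, 16, 16, 2, 2, 2, 2, 2, 2, 2, 2, 2, 1] on {0,…,322}.
With 29 cycles on 323 points, sign = (−1)^{323−29} = +1.
Zolotarev: (75|323) = +1, matching the cycle-count sign.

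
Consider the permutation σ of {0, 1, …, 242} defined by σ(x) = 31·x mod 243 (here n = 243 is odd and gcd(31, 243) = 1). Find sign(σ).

Start at x=142: 142 → 28 → 139 → 178 → 172 → 229 → 52 → … (one orbit).
Cycle lengths of π_31 on ℤ/243ℤ: [81, 81, 27, 27, 9, 9, 3, 3, 1, 1, 1]; 11 cycles in total.
With 11 cycles on 243 points, sign = (−1)^{243−11} = +1.

+1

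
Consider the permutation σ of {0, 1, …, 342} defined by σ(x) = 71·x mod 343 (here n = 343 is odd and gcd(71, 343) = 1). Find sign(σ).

Orbit of 71 under x↦71x: [71, 239, 162, 183, 302, 176, 148]… (length divides ord_343(71)).
Cycle type of π: 49×6 + 7×6 + 1×7; total 19 cycles.
19 cycles on 343: each ℓ→(−1)^(ℓ−1), product (−1)^324 = +1.

+1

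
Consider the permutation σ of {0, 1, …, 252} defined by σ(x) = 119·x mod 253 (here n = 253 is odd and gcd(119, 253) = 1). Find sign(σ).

+1

Trace 4: π^k(4) = [4, 223, 225, 210, 196, 48, 146] for k=0..6.
Cycle type of π: 55×4 + 11×2 + 5×2 + 1; total 9 cycles.
n − c = 253 − 9 = 244; sign = (−1)^244 = +1.
Zolotarev: (119|253) = +1, matching the cycle-count sign.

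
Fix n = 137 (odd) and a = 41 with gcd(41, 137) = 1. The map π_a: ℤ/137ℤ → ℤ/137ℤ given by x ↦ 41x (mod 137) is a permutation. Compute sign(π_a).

Start at x=127: 127 → 1 → 41 → 37 → 10 → 136 → 96 → … (one orbit).
π_41 has 18 disjoint cycles with lengths [8, 8, 8, 8, 8, 8, 8, 8, 8, 8, 8, 8, 8, 8, 8, 8, 8, 1] on {0,…,136}.
n − c = 137 − 18 = 119; sign = (−1)^119 = -1.
Check: (41/137) = -1 by Zolotarev.

-1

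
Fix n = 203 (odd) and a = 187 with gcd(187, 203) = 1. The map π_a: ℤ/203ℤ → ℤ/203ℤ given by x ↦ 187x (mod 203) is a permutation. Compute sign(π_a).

Orbit of 78 under x↦187x: [78, 173, 74, 34, 65, 178, 197]… (length divides ord_203(187)).
8 cycles of lengths [42, 42, 42, 42, 14, 14, 6, 1].
Σ(ℓ_i−1) = 203−8 = 195; sign = (−1)^195 = -1.
The Jacobi symbol (187|203) = -1 (Zolotarev) agrees.

-1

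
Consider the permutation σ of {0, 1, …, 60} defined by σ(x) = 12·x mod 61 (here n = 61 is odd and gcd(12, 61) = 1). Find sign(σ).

Start at x=58: 58 → 25 → 56 → 1 → 12 → 22 → 20 → … (one orbit).
π_12 has 5 disjoint cycles with lengths [15, 15, 15, 15, 1] on {0,…,60}.
5 cycles on 61: each ℓ→(−1)^(ℓ−1), product (−1)^56 = +1.

+1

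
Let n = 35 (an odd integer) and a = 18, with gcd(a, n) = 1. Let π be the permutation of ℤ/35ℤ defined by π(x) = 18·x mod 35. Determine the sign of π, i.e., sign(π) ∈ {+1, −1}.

-1

Start at x=9: 9 → 22 → 11 → 23 → 29 → 32 → 16 → … (one orbit).
6 cycles of lengths [12, 12, 4, 3, 3, 1].
Σ(ℓ_i−1) = 35−6 = 29; sign = (−1)^29 = -1.
Zolotarev: (18|35) = -1, matching the cycle-count sign.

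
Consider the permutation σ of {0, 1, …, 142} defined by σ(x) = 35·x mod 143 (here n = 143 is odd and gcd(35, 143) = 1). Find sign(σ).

Orbit of 126 under x↦35x: [126, 120, 53, 139, 3, 105, 100]… (length divides ord_143(35)).
10 cycles of lengths [30, 30, 30, 30, 10, 3, 3, 3, 3, 1].
With 10 cycles on 143 points, sign = (−1)^{143−10} = -1.
Via Zolotarev, sign(π_{35}) = (35|143) = -1.

-1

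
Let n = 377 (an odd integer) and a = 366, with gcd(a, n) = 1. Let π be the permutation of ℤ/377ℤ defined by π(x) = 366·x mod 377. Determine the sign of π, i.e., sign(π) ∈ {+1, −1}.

Orbit of 1 under x↦366x: [1, 366, 121, 177, 315, 305, 38]… (length divides ord_377(366)).
7 cycles of lengths [84, 84, 84, 84, 28, 12, 1].
n − c = 377 − 7 = 370; sign = (−1)^370 = +1.
Zolotarev: (366|377) = +1, matching the cycle-count sign.

+1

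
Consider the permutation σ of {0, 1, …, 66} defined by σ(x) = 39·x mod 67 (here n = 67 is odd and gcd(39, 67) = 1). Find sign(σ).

+1

Start at x=37: 37 → 36 → 64 → 17 → 60 → 62 → 6 → … (one orbit).
Cycle lengths of π_39 on ℤ/67ℤ: [33, 33, 1]; 3 cycles in total.
With 3 cycles on 67 points, sign = (−1)^{67−3} = +1.
Via Zolotarev, sign(π_{39}) = (39|67) = +1.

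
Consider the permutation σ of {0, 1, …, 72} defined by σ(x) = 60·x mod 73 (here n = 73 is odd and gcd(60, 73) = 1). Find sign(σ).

Orbit of 12 under x↦60x: [12, 63, 57, 62, 70, 39, 4]… (length divides ord_73(60)).
π_60 has 2 disjoint cycles with lengths [72, 1] on {0,…,72}.
2 cycles on 73: each ℓ→(−1)^(ℓ−1), product (−1)^71 = -1.
The Jacobi symbol (60|73) = -1 (Zolotarev) agrees.

-1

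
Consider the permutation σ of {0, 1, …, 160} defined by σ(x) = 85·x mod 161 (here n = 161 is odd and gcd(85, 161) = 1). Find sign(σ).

+1

Trace 36: π^k(36) = [36, 1, 85, 141, 71, 78, 29] for k=0..6.
π_85 has 21 disjoint cycles with lengths [11, 11, 11, 11, 11, 11, 11, 11, 11, 11, 11, 11, 11, 11, 1, 1, 1, 1, 1, 1, 1] on {0,…,160}.
161 − 21 = 140 transpositions; sign(π) = (−1)^140 = +1.
The Jacobi symbol (85|161) = +1 (Zolotarev) agrees.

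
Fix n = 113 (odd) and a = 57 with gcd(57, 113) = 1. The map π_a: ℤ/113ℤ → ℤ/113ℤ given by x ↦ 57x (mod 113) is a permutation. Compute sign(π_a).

+1

Trace 1: π^k(1) = [1, 57, 85, 99, 106, 53, 83] for k=0..6.
Decompose π into cycles: lengths [28, 28, 28, 28, 1] (5 cycles, including the fixed point 0).
With 5 cycles on 113 points, sign = (−1)^{113−5} = +1.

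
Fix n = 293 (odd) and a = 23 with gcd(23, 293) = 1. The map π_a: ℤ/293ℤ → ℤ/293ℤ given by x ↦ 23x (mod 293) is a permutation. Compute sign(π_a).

Orbit of 155 under x↦23x: [155, 49, 248, 137, 221, 102, 2]… (length divides ord_293(23)).
2 cycles of lengths [292, 1].
Σ(ℓ_i−1) = 293−2 = 291; sign = (−1)^291 = -1.

-1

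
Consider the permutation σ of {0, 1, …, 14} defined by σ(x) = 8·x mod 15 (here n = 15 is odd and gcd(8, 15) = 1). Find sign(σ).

Orbit of 2 under x↦8x: [2, 1, 8, 4]… (length divides ord_15(8)).
Cycle type of π: 4×3 + 2 + 1; total 5 cycles.
With 5 cycles on 15 points, sign = (−1)^{15−5} = +1.
Check: (8/15) = +1 by Zolotarev.

+1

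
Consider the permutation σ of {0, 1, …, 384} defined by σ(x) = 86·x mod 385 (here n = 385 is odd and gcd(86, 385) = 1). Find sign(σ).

Start at x=331: 331 → 361 → 246 → 366 → 291 → 1 → 86 → … (one orbit).
Decompose π into cycles: lengths [15, 15, 15, 15, 15, 15, 15, 15, 15, 15, 15, 15, 15, 15, 15, 15, 15, 15, 15, 15, 5, 5, 5, 5, 5, 5, 5, 5, 5, 5, 3, 3, 3, 3, 3, 3, 3, 3, 3, 3, 1, 1, 1, 1, 1] (45 cycles, including the fixed point 0).
385 − 45 = 340 transpositions; sign(π) = (−1)^340 = +1.
Check: (86/385) = +1 by Zolotarev.

+1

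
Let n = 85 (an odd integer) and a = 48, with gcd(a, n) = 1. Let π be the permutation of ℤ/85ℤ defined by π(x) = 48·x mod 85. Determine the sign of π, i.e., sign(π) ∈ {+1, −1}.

Orbit of 9 under x↦48x: [9, 7, 81, 63, 49, 57, 16]… (length divides ord_85(48)).
Cycle lengths of π_48 on ℤ/85ℤ: [16, 16, 16, 16, 16, 4, 1]; 7 cycles in total.
85 − 7 = 78 transpositions; sign(π) = (−1)^78 = +1.
Check: (48/85) = +1 by Zolotarev.

+1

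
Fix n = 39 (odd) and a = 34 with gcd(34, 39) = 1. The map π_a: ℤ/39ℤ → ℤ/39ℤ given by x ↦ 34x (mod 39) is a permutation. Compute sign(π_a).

Orbit of 31 under x↦34x: [31, 1, 34, 25]… (length divides ord_39(34)).
Cycle type of π: 4×9 + 1×3; total 12 cycles.
Σ(ℓ_i−1) = 39−12 = 27; sign = (−1)^27 = -1.
The Jacobi symbol (34|39) = -1 (Zolotarev) agrees.

-1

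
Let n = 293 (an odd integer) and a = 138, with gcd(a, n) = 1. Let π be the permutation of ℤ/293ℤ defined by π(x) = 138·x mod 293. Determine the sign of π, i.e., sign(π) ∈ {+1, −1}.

Start at x=138: 138 → 292 → 155 → 1 → 138 (one orbit).
The orbit structure of x ↦ 138x mod 293: 74 orbits of sizes [4, 4, 4, 4, 4, 4, 4, 4, 4, 4, 4, 4, 4, 4, 4, 4, 4, 4, 4, 4, 4, 4, 4, 4, 4, 4, 4, 4, 4, 4, 4, 4, 4, 4, 4, 4, 4, 4, 4, 4, 4, 4, 4, 4, 4, 4, 4, 4, 4, 4, 4, 4, 4, 4, 4, 4, 4, 4, 4, 4, 4, 4, 4, 4, 4, 4, 4, 4, 4, 4, 4, 4, 4, 1].
74 cycles on 293: each ℓ→(−1)^(ℓ−1), product (−1)^219 = -1.

-1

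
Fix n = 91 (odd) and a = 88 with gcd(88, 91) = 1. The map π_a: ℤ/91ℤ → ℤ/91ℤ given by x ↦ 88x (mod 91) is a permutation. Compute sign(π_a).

+1

Trace 64: π^k(64) = [64, 81, 30, 1, 88, 9] for k=0..5.
Cycle type of π: 6×14 + 3×2 + 1; total 17 cycles.
n − c = 91 − 17 = 74; sign = (−1)^74 = +1.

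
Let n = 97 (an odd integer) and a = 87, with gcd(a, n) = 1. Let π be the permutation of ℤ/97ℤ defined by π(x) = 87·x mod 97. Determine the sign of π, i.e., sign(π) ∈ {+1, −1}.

Orbit of 83 under x↦87x: [83, 43, 55, 32, 68, 96, 10]… (length divides ord_97(87)).
Decompose π into cycles: lengths [96, 1] (2 cycles, including the fixed point 0).
n − c = 97 − 2 = 95; sign = (−1)^95 = -1.

-1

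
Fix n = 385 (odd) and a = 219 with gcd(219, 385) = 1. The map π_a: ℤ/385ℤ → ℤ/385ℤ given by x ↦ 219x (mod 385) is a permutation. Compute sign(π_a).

Trace 109: π^k(109) = [109, 1, 219, 221, 274, 331] for k=0..5.
Decompose π into cycles: lengths [6, 6, 6, 6, 6, 6, 6, 6, 6, 6, 6, 6, 6, 6, 6, 6, 6, 6, 6, 6, 6, 6, 6, 6, 6, 6, 6, 6, 6, 6, 6, 6, 6, 6, 6, 6, 6, 6, 6, 6, 6, 6, 6, 6, 6, 6, 6, 6, 6, 6, 6, 6, 6, 6, 3, 3, 2, 2, 2, 2, 2, 2, 2, 2, 2, 2, 2, 2, 2, 2, 2, 2, 2, 2, 2, 2, 2, 2, 2, 2, 2, 2, 2, 1] (84 cycles, including the fixed point 0).
With 84 cycles on 385 points, sign = (−1)^{385−84} = -1.

-1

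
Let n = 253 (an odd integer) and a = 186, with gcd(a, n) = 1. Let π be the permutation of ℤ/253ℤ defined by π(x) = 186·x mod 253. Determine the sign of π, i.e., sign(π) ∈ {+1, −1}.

Start at x=54: 54 → 177 → 32 → 133 → 197 → 210 → 98 → … (one orbit).
The orbit structure of x ↦ 186x mod 253: 18 orbits of sizes [22, 22, 22, 22, 22, 22, 22, 22, 22, 22, 11, 11, 2, 2, 2, 2, 2, 1].
sign(π) = (−1)^{n − #cycles} = (−1)^{253−18} = (−1)^235 = -1.

-1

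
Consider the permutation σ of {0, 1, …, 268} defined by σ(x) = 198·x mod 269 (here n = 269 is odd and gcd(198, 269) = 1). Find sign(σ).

Trace 51: π^k(51) = [51, 145, 196, 72, 268, 71, 70] for k=0..6.
Cycle type of π: 268 + 1; total 2 cycles.
Σ(ℓ_i−1) = 269−2 = 267; sign = (−1)^267 = -1.

-1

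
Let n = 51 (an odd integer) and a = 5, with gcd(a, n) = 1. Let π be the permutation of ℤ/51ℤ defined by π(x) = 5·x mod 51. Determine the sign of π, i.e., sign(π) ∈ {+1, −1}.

Trace 16: π^k(16) = [16, 29, 43, 11, 4, 20, 49] for k=0..6.
Cycle lengths of π_5 on ℤ/51ℤ: [16, 16, 16, 2, 1]; 5 cycles in total.
Σ(ℓ_i−1) = 51−5 = 46; sign = (−1)^46 = +1.
Zolotarev: (5|51) = +1, matching the cycle-count sign.

+1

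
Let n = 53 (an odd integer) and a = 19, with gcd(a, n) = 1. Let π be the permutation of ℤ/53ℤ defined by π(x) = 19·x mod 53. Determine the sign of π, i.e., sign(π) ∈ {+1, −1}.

-1

Trace 38: π^k(38) = [38, 33, 44, 41, 37, 14, 1] for k=0..6.
Cycle lengths of π_19 on ℤ/53ℤ: [52, 1]; 2 cycles in total.
With 2 cycles on 53 points, sign = (−1)^{53−2} = -1.
The Jacobi symbol (19|53) = -1 (Zolotarev) agrees.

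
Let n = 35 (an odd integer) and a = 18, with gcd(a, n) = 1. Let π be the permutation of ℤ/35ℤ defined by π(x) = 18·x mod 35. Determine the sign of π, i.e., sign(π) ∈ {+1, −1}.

-1

Orbit of 32 under x↦18x: [32, 16, 8, 4, 2, 1, 18]… (length divides ord_35(18)).
The orbit structure of x ↦ 18x mod 35: 6 orbits of sizes [12, 12, 4, 3, 3, 1].
35 − 6 = 29 transpositions; sign(π) = (−1)^29 = -1.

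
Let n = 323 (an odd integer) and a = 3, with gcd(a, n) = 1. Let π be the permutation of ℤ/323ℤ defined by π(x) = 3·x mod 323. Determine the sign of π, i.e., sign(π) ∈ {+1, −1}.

Orbit of 106 under x↦3x: [106, 318, 308, 278, 188, 241, 77]… (length divides ord_323(3)).
Cycle type of π: 144×2 + 18 + 16 + 1; total 5 cycles.
323 − 5 = 318 transpositions; sign(π) = (−1)^318 = +1.
The Jacobi symbol (3|323) = +1 (Zolotarev) agrees.

+1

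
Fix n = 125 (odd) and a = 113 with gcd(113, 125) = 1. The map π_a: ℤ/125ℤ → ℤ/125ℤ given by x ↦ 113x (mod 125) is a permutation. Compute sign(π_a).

Trace 27: π^k(27) = [27, 51, 13, 94, 122, 36, 68] for k=0..6.
4 cycles of lengths [100, 20, 4, 1].
n − c = 125 − 4 = 121; sign = (−1)^121 = -1.

-1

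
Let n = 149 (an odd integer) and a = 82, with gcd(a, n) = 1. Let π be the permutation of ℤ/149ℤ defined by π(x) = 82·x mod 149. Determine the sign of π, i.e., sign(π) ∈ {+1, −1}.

Orbit of 46 under x↦82x: [46, 47, 129, 148, 67, 130, 81]… (length divides ord_149(82)).
Cycle type of π: 74×2 + 1; total 3 cycles.
Σ(ℓ_i−1) = 149−3 = 146; sign = (−1)^146 = +1.
The Jacobi symbol (82|149) = +1 (Zolotarev) agrees.

+1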